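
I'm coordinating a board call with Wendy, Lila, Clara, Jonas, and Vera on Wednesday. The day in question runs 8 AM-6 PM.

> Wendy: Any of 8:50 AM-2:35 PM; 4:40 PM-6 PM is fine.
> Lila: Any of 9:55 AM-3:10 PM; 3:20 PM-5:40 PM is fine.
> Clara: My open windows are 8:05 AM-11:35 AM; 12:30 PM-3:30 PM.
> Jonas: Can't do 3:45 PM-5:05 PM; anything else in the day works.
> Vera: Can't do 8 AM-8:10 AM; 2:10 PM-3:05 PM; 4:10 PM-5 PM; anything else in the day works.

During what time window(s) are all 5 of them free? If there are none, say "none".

Wendy free: 08:50-14:35, 16:40-18:00.
Lila free: 09:55-15:10, 15:20-17:40.
Clara free: 08:05-11:35, 12:30-15:30.
Jonas free: 08:00-15:45, 17:05-18:00 (invert busy blocks within the working day).
Vera free: 08:10-14:10, 15:05-16:10, 17:00-18:00 (invert busy blocks within the working day).
Wendy ∩ Lila: 09:55-14:35, 16:40-17:40.
Wendy ∩ Lila ∩ Clara: 09:55-11:35, 12:30-14:35.
Wendy ∩ Lila ∩ Clara ∩ Jonas: 09:55-11:35, 12:30-14:35.
Wendy ∩ Lila ∩ Clara ∩ Jonas ∩ Vera: 09:55-11:35, 12:30-14:10.
So the common availability across everyone is 09:55-11:35, 12:30-14:10.

09:55-11:35, 12:30-14:10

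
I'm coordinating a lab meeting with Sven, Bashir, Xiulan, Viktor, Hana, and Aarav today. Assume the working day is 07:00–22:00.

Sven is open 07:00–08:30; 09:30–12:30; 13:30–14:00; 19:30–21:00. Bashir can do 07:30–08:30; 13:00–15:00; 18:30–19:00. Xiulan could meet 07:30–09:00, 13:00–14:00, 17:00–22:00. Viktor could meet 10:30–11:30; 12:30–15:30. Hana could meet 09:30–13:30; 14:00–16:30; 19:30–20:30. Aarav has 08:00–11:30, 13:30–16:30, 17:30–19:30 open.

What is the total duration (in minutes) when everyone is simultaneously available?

0

Sven ∩ Bashir: 07:30-08:30, 13:30-14:00.
Sven ∩ Bashir ∩ Xiulan: 07:30-08:30, 13:30-14:00.
Sven ∩ Bashir ∩ Xiulan ∩ Viktor: 13:30-14:00.
Sven ∩ Bashir ∩ Xiulan ∩ Viktor ∩ Hana: ∅.
Sven ∩ Bashir ∩ Xiulan ∩ Viktor ∩ Hana ∩ Aarav: ∅.
There is no time when everyone is free.
There is no common window, so the total is 0 minutes.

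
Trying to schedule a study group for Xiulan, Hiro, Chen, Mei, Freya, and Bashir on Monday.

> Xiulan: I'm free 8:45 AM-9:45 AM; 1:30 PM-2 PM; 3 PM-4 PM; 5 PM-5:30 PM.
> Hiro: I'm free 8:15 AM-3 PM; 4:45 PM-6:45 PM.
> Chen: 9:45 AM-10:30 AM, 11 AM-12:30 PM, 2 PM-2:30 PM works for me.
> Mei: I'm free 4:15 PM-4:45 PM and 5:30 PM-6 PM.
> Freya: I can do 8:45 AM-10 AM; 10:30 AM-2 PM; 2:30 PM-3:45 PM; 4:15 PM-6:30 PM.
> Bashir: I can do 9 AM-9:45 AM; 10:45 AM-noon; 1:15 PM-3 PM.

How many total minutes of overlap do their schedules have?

Xiulan ∩ Hiro: 08:45-09:45, 13:30-14:00, 17:00-17:30.
Xiulan ∩ Hiro ∩ Chen: ∅.
Xiulan ∩ Hiro ∩ Chen ∩ Mei: ∅.
Xiulan ∩ Hiro ∩ Chen ∩ Mei ∩ Freya: ∅.
Xiulan ∩ Hiro ∩ Chen ∩ Mei ∩ Freya ∩ Bashir: ∅.
There is no time when everyone is free.
There is no common window, so the total is 0 minutes.

0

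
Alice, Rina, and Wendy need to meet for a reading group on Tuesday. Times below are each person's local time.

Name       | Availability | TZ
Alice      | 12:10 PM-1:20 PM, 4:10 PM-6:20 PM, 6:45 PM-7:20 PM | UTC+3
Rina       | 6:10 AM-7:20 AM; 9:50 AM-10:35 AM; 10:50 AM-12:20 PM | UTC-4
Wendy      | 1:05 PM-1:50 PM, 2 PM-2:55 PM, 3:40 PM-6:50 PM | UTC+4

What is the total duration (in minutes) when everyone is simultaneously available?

55

Alice in UTC: 09:10-10:20, 13:10-15:20, 15:45-16:20 (subtract 3h to convert from UTC+3).
Rina in UTC: 10:10-11:20, 13:50-14:35, 14:50-16:20 (add 4h to convert from UTC-4).
Wendy in UTC: 09:05-09:50, 10:00-10:55, 11:40-14:50 (subtract 4h to convert from UTC+4).
Alice ∩ Rina: 10:10-10:20, 13:50-14:35, 14:50-15:20, 15:45-16:20.
Alice ∩ Rina ∩ Wendy: 10:10-10:20, 13:50-14:35.
Those are the intersection windows.
Summing the common windows: 10 + 45 = 55 minutes.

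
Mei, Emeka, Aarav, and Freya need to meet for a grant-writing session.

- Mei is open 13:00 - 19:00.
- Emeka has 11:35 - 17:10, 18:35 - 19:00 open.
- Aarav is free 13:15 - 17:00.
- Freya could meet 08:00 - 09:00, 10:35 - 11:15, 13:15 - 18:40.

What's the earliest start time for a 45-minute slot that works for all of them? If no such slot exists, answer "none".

13:15

Mei ∩ Emeka: 13:00-17:10, 18:35-19:00.
Mei ∩ Emeka ∩ Aarav: 13:15-17:00.
Mei ∩ Emeka ∩ Aarav ∩ Freya: 13:15-17:00.
So the common availability across everyone is 13:15-17:00.
The first common window of at least 45 minutes is 13:15-17:00, so the earliest start is 13:15.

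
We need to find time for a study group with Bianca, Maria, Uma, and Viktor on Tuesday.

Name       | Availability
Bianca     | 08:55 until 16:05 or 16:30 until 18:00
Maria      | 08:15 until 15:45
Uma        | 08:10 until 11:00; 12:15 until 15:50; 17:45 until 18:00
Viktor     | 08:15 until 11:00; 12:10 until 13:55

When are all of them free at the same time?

Bianca ∩ Maria: 08:55-15:45.
Bianca ∩ Maria ∩ Uma: 08:55-11:00, 12:15-15:45.
Bianca ∩ Maria ∩ Uma ∩ Viktor: 08:55-11:00, 12:15-13:55.

08:55-11:00, 12:15-13:55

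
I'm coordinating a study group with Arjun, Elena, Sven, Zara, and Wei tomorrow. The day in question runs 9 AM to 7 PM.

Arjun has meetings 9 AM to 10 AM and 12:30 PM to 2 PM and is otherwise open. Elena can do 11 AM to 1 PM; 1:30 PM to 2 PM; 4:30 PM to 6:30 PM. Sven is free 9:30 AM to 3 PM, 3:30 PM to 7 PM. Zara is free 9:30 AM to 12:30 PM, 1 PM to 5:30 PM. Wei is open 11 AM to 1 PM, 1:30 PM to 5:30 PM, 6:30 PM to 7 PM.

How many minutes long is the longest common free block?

90

Arjun free: 10:00-12:30, 14:00-19:00 (invert busy blocks within the working day).
Elena free: 11:00-13:00, 13:30-14:00, 16:30-18:30.
Sven free: 09:30-15:00, 15:30-19:00.
Zara free: 09:30-12:30, 13:00-17:30.
Wei free: 11:00-13:00, 13:30-17:30, 18:30-19:00.
Arjun ∩ Elena: 11:00-12:30, 16:30-18:30.
Arjun ∩ Elena ∩ Sven: 11:00-12:30, 16:30-18:30.
Arjun ∩ Elena ∩ Sven ∩ Zara: 11:00-12:30, 16:30-17:30.
Arjun ∩ Elena ∩ Sven ∩ Zara ∩ Wei: 11:00-12:30, 16:30-17:30.
The longest is 11:00-12:30 at 90 minutes.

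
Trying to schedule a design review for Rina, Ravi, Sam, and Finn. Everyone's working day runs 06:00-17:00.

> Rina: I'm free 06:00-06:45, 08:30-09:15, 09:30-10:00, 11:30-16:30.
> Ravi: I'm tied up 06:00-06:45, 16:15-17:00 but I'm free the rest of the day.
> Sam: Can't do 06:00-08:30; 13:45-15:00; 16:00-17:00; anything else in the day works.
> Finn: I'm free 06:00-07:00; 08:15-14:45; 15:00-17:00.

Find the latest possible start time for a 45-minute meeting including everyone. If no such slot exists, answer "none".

15:15

Rina free: 06:00-06:45, 08:30-09:15, 09:30-10:00, 11:30-16:30.
Ravi free: 06:45-16:15 (invert busy blocks within the working day).
Sam free: 08:30-13:45, 15:00-16:00 (invert busy blocks within the working day).
Finn free: 06:00-07:00, 08:15-14:45, 15:00-17:00.
Rina ∩ Ravi: 08:30-09:15, 09:30-10:00, 11:30-16:15.
Rina ∩ Ravi ∩ Sam: 08:30-09:15, 09:30-10:00, 11:30-13:45, 15:00-16:00.
Rina ∩ Ravi ∩ Sam ∩ Finn: 08:30-09:15, 09:30-10:00, 11:30-13:45, 15:00-16:00.
So the common availability across everyone is 08:30-09:15, 09:30-10:00, 11:30-13:45, 15:00-16:00.
The last common window of at least 45 minutes is 15:00-16:00; a 45-minute meeting can start as late as 15:15 and still end by 16:00.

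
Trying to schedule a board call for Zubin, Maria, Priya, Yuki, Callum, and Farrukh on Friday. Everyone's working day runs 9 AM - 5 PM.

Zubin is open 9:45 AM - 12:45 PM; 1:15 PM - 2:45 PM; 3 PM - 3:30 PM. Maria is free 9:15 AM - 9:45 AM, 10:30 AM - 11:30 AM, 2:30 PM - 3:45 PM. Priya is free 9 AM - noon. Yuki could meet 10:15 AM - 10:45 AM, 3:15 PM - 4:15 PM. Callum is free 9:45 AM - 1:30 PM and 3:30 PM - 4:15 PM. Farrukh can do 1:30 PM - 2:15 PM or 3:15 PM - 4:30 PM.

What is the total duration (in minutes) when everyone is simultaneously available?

Zubin ∩ Maria: 10:30-11:30, 14:30-14:45, 15:00-15:30.
Zubin ∩ Maria ∩ Priya: 10:30-11:30.
Zubin ∩ Maria ∩ Priya ∩ Yuki: 10:30-10:45.
Zubin ∩ Maria ∩ Priya ∩ Yuki ∩ Callum: 10:30-10:45.
Zubin ∩ Maria ∩ Priya ∩ Yuki ∩ Callum ∩ Farrukh: ∅.
There is no time when everyone is free.
There is no common window, so the total is 0 minutes.

0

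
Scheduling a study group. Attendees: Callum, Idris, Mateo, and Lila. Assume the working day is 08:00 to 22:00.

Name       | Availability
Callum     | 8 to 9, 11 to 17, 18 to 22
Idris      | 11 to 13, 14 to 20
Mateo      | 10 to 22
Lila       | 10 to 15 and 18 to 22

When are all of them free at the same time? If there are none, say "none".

11:00-13:00, 14:00-15:00, 18:00-20:00

Callum ∩ Idris: 11:00-13:00, 14:00-17:00, 18:00-20:00.
Callum ∩ Idris ∩ Mateo: 11:00-13:00, 14:00-17:00, 18:00-20:00.
Callum ∩ Idris ∩ Mateo ∩ Lila: 11:00-13:00, 14:00-15:00, 18:00-20:00.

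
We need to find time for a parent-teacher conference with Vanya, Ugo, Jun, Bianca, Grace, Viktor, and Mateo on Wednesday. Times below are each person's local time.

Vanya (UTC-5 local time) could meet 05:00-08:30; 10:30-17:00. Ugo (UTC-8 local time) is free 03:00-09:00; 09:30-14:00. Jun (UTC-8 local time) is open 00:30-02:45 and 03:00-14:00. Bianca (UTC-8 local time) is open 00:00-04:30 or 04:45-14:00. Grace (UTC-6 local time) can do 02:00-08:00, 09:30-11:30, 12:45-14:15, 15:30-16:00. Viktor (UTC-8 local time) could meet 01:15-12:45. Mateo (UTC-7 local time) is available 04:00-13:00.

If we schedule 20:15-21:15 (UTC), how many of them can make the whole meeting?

Vanya in UTC: 10:00-13:30, 15:30-22:00 (add 5h to convert from UTC-5).
Ugo in UTC: 11:00-17:00, 17:30-22:00 (add 8h to convert from UTC-8).
Jun in UTC: 08:30-10:45, 11:00-22:00 (add 8h to convert from UTC-8).
Bianca in UTC: 08:00-12:30, 12:45-22:00 (add 8h to convert from UTC-8).
Grace in UTC: 08:00-14:00, 15:30-17:30, 18:45-20:15, 21:30-22:00 (add 6h to convert from UTC-6).
Viktor in UTC: 09:15-20:45 (add 8h to convert from UTC-8).
Mateo in UTC: 11:00-20:00 (add 7h to convert from UTC-7).
Vanya, Ugo, Jun, and Bianca can make the full 20:15-21:15 slot — that's 4.

4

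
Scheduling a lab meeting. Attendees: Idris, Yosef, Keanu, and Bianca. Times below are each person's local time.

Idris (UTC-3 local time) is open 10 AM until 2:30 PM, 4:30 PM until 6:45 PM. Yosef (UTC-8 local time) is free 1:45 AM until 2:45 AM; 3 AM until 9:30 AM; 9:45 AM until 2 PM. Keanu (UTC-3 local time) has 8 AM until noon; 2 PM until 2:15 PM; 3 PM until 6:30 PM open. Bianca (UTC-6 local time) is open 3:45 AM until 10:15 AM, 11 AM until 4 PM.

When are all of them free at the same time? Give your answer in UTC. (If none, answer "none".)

Idris in UTC: 13:00-17:30, 19:30-21:45 (add 3h to convert from UTC-3).
Yosef in UTC: 09:45-10:45, 11:00-17:30, 17:45-22:00 (add 8h to convert from UTC-8).
Keanu in UTC: 11:00-15:00, 17:00-17:15, 18:00-21:30 (add 3h to convert from UTC-3).
Bianca in UTC: 09:45-16:15, 17:00-22:00 (add 6h to convert from UTC-6).
Idris ∩ Yosef: 13:00-17:30, 19:30-21:45.
Idris ∩ Yosef ∩ Keanu: 13:00-15:00, 17:00-17:15, 19:30-21:30.
Idris ∩ Yosef ∩ Keanu ∩ Bianca: 13:00-15:00, 17:00-17:15, 19:30-21:30.

13:00-15:00, 17:00-17:15, 19:30-21:30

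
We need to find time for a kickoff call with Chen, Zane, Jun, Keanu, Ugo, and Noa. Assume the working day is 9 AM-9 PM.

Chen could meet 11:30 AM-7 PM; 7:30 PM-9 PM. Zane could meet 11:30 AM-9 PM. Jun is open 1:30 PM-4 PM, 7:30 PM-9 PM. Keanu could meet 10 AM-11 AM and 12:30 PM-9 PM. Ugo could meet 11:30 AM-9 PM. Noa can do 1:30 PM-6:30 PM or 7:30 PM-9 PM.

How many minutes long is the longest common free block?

150

Chen ∩ Zane: 11:30-19:00, 19:30-21:00.
Chen ∩ Zane ∩ Jun: 13:30-16:00, 19:30-21:00.
Chen ∩ Zane ∩ Jun ∩ Keanu: 13:30-16:00, 19:30-21:00.
Chen ∩ Zane ∩ Jun ∩ Keanu ∩ Ugo: 13:30-16:00, 19:30-21:00.
Chen ∩ Zane ∩ Jun ∩ Keanu ∩ Ugo ∩ Noa: 13:30-16:00, 19:30-21:00.
So the common availability across everyone is 13:30-16:00, 19:30-21:00.
The longest is 13:30-16:00 at 150 minutes.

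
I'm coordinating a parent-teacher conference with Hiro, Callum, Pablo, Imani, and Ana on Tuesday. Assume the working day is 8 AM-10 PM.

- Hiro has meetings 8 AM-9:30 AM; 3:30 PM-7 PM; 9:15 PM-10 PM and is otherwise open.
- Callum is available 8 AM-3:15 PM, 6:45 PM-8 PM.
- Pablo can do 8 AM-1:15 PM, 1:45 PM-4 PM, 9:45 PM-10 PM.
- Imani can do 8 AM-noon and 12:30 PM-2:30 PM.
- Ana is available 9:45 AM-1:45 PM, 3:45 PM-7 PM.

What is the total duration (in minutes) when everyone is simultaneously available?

Hiro free: 09:30-15:30, 19:00-21:15 (invert busy blocks within the working day).
Callum free: 08:00-15:15, 18:45-20:00.
Pablo free: 08:00-13:15, 13:45-16:00, 21:45-22:00.
Imani free: 08:00-12:00, 12:30-14:30.
Ana free: 09:45-13:45, 15:45-19:00.
Hiro ∩ Callum: 09:30-15:15, 19:00-20:00.
Hiro ∩ Callum ∩ Pablo: 09:30-13:15, 13:45-15:15.
Hiro ∩ Callum ∩ Pablo ∩ Imani: 09:30-12:00, 12:30-13:15, 13:45-14:30.
Hiro ∩ Callum ∩ Pablo ∩ Imani ∩ Ana: 09:45-12:00, 12:30-13:15.
So the common availability across everyone is 09:45-12:00, 12:30-13:15.
Summing the common windows: 135 + 45 = 180 minutes.

180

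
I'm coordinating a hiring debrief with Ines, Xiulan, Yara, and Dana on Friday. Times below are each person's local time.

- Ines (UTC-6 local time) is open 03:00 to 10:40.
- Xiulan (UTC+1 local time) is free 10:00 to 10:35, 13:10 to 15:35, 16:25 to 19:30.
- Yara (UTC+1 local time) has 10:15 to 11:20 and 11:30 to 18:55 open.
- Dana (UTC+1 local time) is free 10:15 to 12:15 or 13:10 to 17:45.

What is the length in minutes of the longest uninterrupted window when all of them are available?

Ines in UTC: 09:00-16:40 (add 6h to convert from UTC-6).
Xiulan in UTC: 09:00-09:35, 12:10-14:35, 15:25-18:30 (subtract 1h to convert from UTC+1).
Yara in UTC: 09:15-10:20, 10:30-17:55 (subtract 1h to convert from UTC+1).
Dana in UTC: 09:15-11:15, 12:10-16:45 (subtract 1h to convert from UTC+1).
Ines ∩ Xiulan: 09:00-09:35, 12:10-14:35, 15:25-16:40.
Ines ∩ Xiulan ∩ Yara: 09:15-09:35, 12:10-14:35, 15:25-16:40.
Ines ∩ Xiulan ∩ Yara ∩ Dana: 09:15-09:35, 12:10-14:35, 15:25-16:40.
The longest is 12:10-14:35 at 145 minutes.

145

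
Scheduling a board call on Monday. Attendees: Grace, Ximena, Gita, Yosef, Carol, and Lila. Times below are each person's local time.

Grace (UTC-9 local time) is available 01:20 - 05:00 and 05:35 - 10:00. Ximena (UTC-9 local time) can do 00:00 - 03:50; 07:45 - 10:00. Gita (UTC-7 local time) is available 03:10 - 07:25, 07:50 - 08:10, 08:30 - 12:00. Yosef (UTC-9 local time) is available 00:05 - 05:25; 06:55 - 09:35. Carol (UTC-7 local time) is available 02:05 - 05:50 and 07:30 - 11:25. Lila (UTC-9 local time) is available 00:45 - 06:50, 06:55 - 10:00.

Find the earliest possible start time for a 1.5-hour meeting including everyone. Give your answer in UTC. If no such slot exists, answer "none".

10:20

Grace in UTC: 10:20-14:00, 14:35-19:00 (add 9h to convert from UTC-9).
Ximena in UTC: 09:00-12:50, 16:45-19:00 (add 9h to convert from UTC-9).
Gita in UTC: 10:10-14:25, 14:50-15:10, 15:30-19:00 (add 7h to convert from UTC-7).
Yosef in UTC: 09:05-14:25, 15:55-18:35 (add 9h to convert from UTC-9).
Carol in UTC: 09:05-12:50, 14:30-18:25 (add 7h to convert from UTC-7).
Lila in UTC: 09:45-15:50, 15:55-19:00 (add 9h to convert from UTC-9).
Grace ∩ Ximena: 10:20-12:50, 16:45-19:00.
Grace ∩ Ximena ∩ Gita: 10:20-12:50, 16:45-19:00.
Grace ∩ Ximena ∩ Gita ∩ Yosef: 10:20-12:50, 16:45-18:35.
Grace ∩ Ximena ∩ Gita ∩ Yosef ∩ Carol: 10:20-12:50, 16:45-18:25.
Grace ∩ Ximena ∩ Gita ∩ Yosef ∩ Carol ∩ Lila: 10:20-12:50, 16:45-18:25.
The first common window of at least 90 minutes is 10:20-12:50, so the earliest start is 10:20.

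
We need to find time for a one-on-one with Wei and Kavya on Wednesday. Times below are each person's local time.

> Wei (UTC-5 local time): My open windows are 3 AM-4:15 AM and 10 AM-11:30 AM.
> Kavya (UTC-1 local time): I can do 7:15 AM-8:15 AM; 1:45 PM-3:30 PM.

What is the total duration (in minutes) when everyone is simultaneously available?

Wei in UTC: 08:00-09:15, 15:00-16:30 (add 5h to convert from UTC-5).
Kavya in UTC: 08:15-09:15, 14:45-16:30 (add 1h to convert from UTC-1).
Wei ∩ Kavya: 08:15-09:15, 15:00-16:30.
So the common availability across everyone is 08:15-09:15, 15:00-16:30.
Summing the common windows: 60 + 90 = 150 minutes.

150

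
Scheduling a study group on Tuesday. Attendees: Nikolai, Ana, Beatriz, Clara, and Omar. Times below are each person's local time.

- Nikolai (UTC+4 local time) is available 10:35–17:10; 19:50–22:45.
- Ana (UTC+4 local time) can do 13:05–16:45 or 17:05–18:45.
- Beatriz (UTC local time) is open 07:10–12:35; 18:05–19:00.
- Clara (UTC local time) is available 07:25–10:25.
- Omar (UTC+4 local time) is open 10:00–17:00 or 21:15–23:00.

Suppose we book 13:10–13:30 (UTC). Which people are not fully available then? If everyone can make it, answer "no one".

Beatriz, Clara, Nikolai, Omar

Nikolai in UTC: 06:35-13:10, 15:50-18:45 (subtract 4h to convert from UTC+4).
Ana in UTC: 09:05-12:45, 13:05-14:45 (subtract 4h to convert from UTC+4).
Beatriz in UTC: 07:10-12:35, 18:05-19:00.
Clara in UTC: 07:25-10:25.
Omar in UTC: 06:00-13:00, 17:15-19:00 (subtract 4h to convert from UTC+4).
Nikolai: not fully free for 13:10-13:30. Ana: free for 13:10-13:30. Beatriz: not fully free for 13:10-13:30. Clara: not fully free for 13:10-13:30. Omar: not fully free for 13:10-13:30.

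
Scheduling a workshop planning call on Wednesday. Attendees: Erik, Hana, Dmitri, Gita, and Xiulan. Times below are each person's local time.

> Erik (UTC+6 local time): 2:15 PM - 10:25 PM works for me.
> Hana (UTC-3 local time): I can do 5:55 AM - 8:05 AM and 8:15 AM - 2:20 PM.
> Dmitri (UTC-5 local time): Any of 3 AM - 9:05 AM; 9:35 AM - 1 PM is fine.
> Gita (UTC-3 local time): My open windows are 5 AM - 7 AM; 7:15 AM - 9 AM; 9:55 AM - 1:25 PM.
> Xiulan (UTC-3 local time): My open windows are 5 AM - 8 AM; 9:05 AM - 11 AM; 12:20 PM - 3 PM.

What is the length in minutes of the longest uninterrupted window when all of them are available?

65

Erik in UTC: 08:15-16:25 (subtract 6h to convert from UTC+6).
Hana in UTC: 08:55-11:05, 11:15-17:20 (add 3h to convert from UTC-3).
Dmitri in UTC: 08:00-14:05, 14:35-18:00 (add 5h to convert from UTC-5).
Gita in UTC: 08:00-10:00, 10:15-12:00, 12:55-16:25 (add 3h to convert from UTC-3).
Xiulan in UTC: 08:00-11:00, 12:05-14:00, 15:20-18:00 (add 3h to convert from UTC-3).
Erik ∩ Hana: 08:55-11:05, 11:15-16:25.
Erik ∩ Hana ∩ Dmitri: 08:55-11:05, 11:15-14:05, 14:35-16:25.
Erik ∩ Hana ∩ Dmitri ∩ Gita: 08:55-10:00, 10:15-11:05, 11:15-12:00, 12:55-14:05, 14:35-16:25.
Erik ∩ Hana ∩ Dmitri ∩ Gita ∩ Xiulan: 08:55-10:00, 10:15-11:00, 12:55-14:00, 15:20-16:25.
Those are the intersection windows.
The longest is 08:55-10:00 at 65 minutes.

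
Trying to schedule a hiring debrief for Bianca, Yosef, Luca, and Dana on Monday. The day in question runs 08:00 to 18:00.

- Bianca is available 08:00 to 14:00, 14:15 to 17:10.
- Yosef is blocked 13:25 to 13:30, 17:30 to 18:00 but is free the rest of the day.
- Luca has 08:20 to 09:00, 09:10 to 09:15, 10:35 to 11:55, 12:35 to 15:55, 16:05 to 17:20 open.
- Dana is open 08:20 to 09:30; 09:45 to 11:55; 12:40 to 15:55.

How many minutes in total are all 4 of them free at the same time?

300

Bianca free: 08:00-14:00, 14:15-17:10.
Yosef free: 08:00-13:25, 13:30-17:30 (invert busy blocks within the working day).
Luca free: 08:20-09:00, 09:10-09:15, 10:35-11:55, 12:35-15:55, 16:05-17:20.
Dana free: 08:20-09:30, 09:45-11:55, 12:40-15:55.
Bianca ∩ Yosef: 08:00-13:25, 13:30-14:00, 14:15-17:10.
Bianca ∩ Yosef ∩ Luca: 08:20-09:00, 09:10-09:15, 10:35-11:55, 12:35-13:25, 13:30-14:00, 14:15-15:55, 16:05-17:10.
Bianca ∩ Yosef ∩ Luca ∩ Dana: 08:20-09:00, 09:10-09:15, 10:35-11:55, 12:40-13:25, 13:30-14:00, 14:15-15:55.
Summing the common windows: 40 + 5 + 80 + 45 + 30 + 100 = 300 minutes.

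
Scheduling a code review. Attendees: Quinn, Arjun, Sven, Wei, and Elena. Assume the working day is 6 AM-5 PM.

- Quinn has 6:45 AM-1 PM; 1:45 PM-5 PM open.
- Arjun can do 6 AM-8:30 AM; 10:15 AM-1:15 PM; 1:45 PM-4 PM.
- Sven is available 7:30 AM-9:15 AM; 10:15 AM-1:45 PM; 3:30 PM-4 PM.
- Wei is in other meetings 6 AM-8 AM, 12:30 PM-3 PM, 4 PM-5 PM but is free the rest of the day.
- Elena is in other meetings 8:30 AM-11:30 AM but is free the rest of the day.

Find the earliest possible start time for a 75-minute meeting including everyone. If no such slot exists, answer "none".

Quinn free: 06:45-13:00, 13:45-17:00.
Arjun free: 06:00-08:30, 10:15-13:15, 13:45-16:00.
Sven free: 07:30-09:15, 10:15-13:45, 15:30-16:00.
Wei free: 08:00-12:30, 15:00-16:00 (invert busy blocks within the working day).
Elena free: 06:00-08:30, 11:30-17:00 (invert busy blocks within the working day).
Quinn ∩ Arjun: 06:45-08:30, 10:15-13:00, 13:45-16:00.
Quinn ∩ Arjun ∩ Sven: 07:30-08:30, 10:15-13:00, 15:30-16:00.
Quinn ∩ Arjun ∩ Sven ∩ Wei: 08:00-08:30, 10:15-12:30, 15:30-16:00.
Quinn ∩ Arjun ∩ Sven ∩ Wei ∩ Elena: 08:00-08:30, 11:30-12:30, 15:30-16:00.
Those are the intersection windows.
No common window is at least 75 minutes long.

none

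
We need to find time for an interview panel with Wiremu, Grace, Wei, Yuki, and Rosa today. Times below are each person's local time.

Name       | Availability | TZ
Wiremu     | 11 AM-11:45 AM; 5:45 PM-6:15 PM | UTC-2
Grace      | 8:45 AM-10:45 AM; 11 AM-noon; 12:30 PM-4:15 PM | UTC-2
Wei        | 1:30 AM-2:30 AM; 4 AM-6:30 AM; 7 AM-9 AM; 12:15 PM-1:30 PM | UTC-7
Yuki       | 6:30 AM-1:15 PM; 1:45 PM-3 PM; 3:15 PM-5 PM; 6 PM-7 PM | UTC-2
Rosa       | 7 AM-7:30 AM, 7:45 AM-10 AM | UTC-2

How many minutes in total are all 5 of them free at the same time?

0

Wiremu in UTC: 13:00-13:45, 19:45-20:15 (add 2h to convert from UTC-2).
Grace in UTC: 10:45-12:45, 13:00-14:00, 14:30-18:15 (add 2h to convert from UTC-2).
Wei in UTC: 08:30-09:30, 11:00-13:30, 14:00-16:00, 19:15-20:30 (add 7h to convert from UTC-7).
Yuki in UTC: 08:30-15:15, 15:45-17:00, 17:15-19:00, 20:00-21:00 (add 2h to convert from UTC-2).
Rosa in UTC: 09:00-09:30, 09:45-12:00 (add 2h to convert from UTC-2).
Wiremu ∩ Grace: 13:00-13:45.
Wiremu ∩ Grace ∩ Wei: 13:00-13:30.
Wiremu ∩ Grace ∩ Wei ∩ Yuki: 13:00-13:30.
Wiremu ∩ Grace ∩ Wei ∩ Yuki ∩ Rosa: ∅.
There is no time when everyone is free.
There is no common window, so the total is 0 minutes.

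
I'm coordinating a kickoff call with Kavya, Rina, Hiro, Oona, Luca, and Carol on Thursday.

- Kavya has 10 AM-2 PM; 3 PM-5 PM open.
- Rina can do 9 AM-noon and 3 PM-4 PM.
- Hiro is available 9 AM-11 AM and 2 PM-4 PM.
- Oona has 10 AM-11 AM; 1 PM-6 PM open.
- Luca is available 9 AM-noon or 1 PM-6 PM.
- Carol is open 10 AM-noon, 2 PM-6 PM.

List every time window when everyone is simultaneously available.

10:00-11:00, 15:00-16:00

Kavya ∩ Rina: 10:00-12:00, 15:00-16:00.
Kavya ∩ Rina ∩ Hiro: 10:00-11:00, 15:00-16:00.
Kavya ∩ Rina ∩ Hiro ∩ Oona: 10:00-11:00, 15:00-16:00.
Kavya ∩ Rina ∩ Hiro ∩ Oona ∩ Luca: 10:00-11:00, 15:00-16:00.
Kavya ∩ Rina ∩ Hiro ∩ Oona ∩ Luca ∩ Carol: 10:00-11:00, 15:00-16:00.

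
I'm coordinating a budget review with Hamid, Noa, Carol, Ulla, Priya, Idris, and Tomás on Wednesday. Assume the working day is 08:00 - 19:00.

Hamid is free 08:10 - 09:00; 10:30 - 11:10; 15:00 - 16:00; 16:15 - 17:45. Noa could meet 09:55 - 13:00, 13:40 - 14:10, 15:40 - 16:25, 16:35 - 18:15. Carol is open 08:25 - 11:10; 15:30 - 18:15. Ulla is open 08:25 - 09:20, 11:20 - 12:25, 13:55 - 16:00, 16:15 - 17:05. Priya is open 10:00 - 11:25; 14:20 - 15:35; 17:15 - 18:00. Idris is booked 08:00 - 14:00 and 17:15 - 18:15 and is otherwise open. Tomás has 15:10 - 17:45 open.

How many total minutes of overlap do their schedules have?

0

Hamid free: 08:10-09:00, 10:30-11:10, 15:00-16:00, 16:15-17:45.
Noa free: 09:55-13:00, 13:40-14:10, 15:40-16:25, 16:35-18:15.
Carol free: 08:25-11:10, 15:30-18:15.
Ulla free: 08:25-09:20, 11:20-12:25, 13:55-16:00, 16:15-17:05.
Priya free: 10:00-11:25, 14:20-15:35, 17:15-18:00.
Idris free: 14:00-17:15, 18:15-19:00 (invert busy blocks within the working day).
Tomás free: 15:10-17:45.
Hamid ∩ Noa: 10:30-11:10, 15:40-16:00, 16:15-16:25, 16:35-17:45.
Hamid ∩ Noa ∩ Carol: 10:30-11:10, 15:40-16:00, 16:15-16:25, 16:35-17:45.
Hamid ∩ Noa ∩ Carol ∩ Ulla: 15:40-16:00, 16:15-16:25, 16:35-17:05.
Hamid ∩ Noa ∩ Carol ∩ Ulla ∩ Priya: ∅.
Hamid ∩ Noa ∩ Carol ∩ Ulla ∩ Priya ∩ Idris: ∅.
Hamid ∩ Noa ∩ Carol ∩ Ulla ∩ Priya ∩ Idris ∩ Tomás: ∅.
There is no time when everyone is free.
There is no common window, so the total is 0 minutes.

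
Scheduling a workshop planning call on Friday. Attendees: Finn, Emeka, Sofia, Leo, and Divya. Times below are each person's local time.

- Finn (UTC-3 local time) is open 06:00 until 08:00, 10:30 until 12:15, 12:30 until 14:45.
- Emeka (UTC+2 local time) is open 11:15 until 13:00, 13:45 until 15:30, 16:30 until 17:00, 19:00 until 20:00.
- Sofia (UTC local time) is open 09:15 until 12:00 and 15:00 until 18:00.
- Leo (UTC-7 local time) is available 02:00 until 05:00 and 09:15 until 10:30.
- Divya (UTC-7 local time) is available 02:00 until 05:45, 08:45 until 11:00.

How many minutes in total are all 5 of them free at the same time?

135

Finn in UTC: 09:00-11:00, 13:30-15:15, 15:30-17:45 (add 3h to convert from UTC-3).
Emeka in UTC: 09:15-11:00, 11:45-13:30, 14:30-15:00, 17:00-18:00 (subtract 2h to convert from UTC+2).
Sofia in UTC: 09:15-12:00, 15:00-18:00.
Leo in UTC: 09:00-12:00, 16:15-17:30 (add 7h to convert from UTC-7).
Divya in UTC: 09:00-12:45, 15:45-18:00 (add 7h to convert from UTC-7).
Finn ∩ Emeka: 09:15-11:00, 14:30-15:00, 17:00-17:45.
Finn ∩ Emeka ∩ Sofia: 09:15-11:00, 17:00-17:45.
Finn ∩ Emeka ∩ Sofia ∩ Leo: 09:15-11:00, 17:00-17:30.
Finn ∩ Emeka ∩ Sofia ∩ Leo ∩ Divya: 09:15-11:00, 17:00-17:30.
Summing the common windows: 105 + 30 = 135 minutes.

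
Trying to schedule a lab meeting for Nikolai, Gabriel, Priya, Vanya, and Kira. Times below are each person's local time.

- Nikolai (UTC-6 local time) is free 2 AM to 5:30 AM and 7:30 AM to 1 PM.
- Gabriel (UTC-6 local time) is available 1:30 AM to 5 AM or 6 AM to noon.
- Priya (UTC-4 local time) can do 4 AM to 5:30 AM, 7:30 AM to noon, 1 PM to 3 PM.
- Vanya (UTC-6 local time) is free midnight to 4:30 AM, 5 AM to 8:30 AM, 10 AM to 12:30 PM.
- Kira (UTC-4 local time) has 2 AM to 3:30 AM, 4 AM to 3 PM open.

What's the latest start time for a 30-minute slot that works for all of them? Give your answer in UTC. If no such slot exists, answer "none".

Nikolai in UTC: 08:00-11:30, 13:30-19:00 (add 6h to convert from UTC-6).
Gabriel in UTC: 07:30-11:00, 12:00-18:00 (add 6h to convert from UTC-6).
Priya in UTC: 08:00-09:30, 11:30-16:00, 17:00-19:00 (add 4h to convert from UTC-4).
Vanya in UTC: 06:00-10:30, 11:00-14:30, 16:00-18:30 (add 6h to convert from UTC-6).
Kira in UTC: 06:00-07:30, 08:00-19:00 (add 4h to convert from UTC-4).
Nikolai ∩ Gabriel: 08:00-11:00, 13:30-18:00.
Nikolai ∩ Gabriel ∩ Priya: 08:00-09:30, 13:30-16:00, 17:00-18:00.
Nikolai ∩ Gabriel ∩ Priya ∩ Vanya: 08:00-09:30, 13:30-14:30, 17:00-18:00.
Nikolai ∩ Gabriel ∩ Priya ∩ Vanya ∩ Kira: 08:00-09:30, 13:30-14:30, 17:00-18:00.
The last common window of at least 30 minutes is 17:00-18:00; a 30-minute meeting can start as late as 17:30 and still end by 18:00.

17:30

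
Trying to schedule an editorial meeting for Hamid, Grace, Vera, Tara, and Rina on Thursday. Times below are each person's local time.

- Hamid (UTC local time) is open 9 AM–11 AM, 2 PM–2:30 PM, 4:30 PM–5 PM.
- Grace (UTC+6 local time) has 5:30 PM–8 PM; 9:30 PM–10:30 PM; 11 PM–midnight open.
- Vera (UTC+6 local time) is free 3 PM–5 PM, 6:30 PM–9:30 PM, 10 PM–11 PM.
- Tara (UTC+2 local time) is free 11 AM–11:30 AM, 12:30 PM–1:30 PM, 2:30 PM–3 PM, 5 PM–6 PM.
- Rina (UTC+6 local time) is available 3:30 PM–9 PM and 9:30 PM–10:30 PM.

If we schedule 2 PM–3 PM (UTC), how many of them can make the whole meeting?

2

Hamid in UTC: 09:00-11:00, 14:00-14:30, 16:30-17:00.
Grace in UTC: 11:30-14:00, 15:30-16:30, 17:00-18:00 (subtract 6h to convert from UTC+6).
Vera in UTC: 09:00-11:00, 12:30-15:30, 16:00-17:00 (subtract 6h to convert from UTC+6).
Tara in UTC: 09:00-09:30, 10:30-11:30, 12:30-13:00, 15:00-16:00 (subtract 2h to convert from UTC+2).
Rina in UTC: 09:30-15:00, 15:30-16:30 (subtract 6h to convert from UTC+6).
Vera and Rina can make the full 14:00-15:00 slot — that's 2.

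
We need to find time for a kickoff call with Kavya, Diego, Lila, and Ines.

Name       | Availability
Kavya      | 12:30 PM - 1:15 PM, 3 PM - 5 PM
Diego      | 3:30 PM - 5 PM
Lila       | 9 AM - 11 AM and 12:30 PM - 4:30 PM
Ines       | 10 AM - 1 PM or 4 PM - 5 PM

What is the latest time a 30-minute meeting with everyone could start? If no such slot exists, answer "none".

16:00

Kavya ∩ Diego: 15:30-17:00.
Kavya ∩ Diego ∩ Lila: 15:30-16:30.
Kavya ∩ Diego ∩ Lila ∩ Ines: 16:00-16:30.
So the common availability across everyone is 16:00-16:30.
The last common window of at least 30 minutes is 16:00-16:30; a 30-minute meeting can start as late as 16:00 and still end by 16:30.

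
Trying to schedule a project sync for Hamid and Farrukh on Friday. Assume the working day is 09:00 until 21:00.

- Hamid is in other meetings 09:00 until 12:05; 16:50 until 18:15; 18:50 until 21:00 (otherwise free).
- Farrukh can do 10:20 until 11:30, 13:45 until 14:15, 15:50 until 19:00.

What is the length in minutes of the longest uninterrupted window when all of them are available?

Hamid free: 12:05-16:50, 18:15-18:50 (invert busy blocks within the working day).
Farrukh free: 10:20-11:30, 13:45-14:15, 15:50-19:00.
Hamid ∩ Farrukh: 13:45-14:15, 15:50-16:50, 18:15-18:50.
The longest is 15:50-16:50 at 60 minutes.

60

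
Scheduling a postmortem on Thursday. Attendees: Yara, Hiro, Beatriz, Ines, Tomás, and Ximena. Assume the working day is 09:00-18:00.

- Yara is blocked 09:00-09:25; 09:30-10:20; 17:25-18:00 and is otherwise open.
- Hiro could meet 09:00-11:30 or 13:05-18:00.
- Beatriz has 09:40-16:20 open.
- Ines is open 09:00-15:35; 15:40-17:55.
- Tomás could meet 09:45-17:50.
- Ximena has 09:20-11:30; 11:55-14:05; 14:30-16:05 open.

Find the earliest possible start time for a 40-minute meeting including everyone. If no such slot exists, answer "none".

Yara free: 09:25-09:30, 10:20-17:25 (invert busy blocks within the working day).
Hiro free: 09:00-11:30, 13:05-18:00.
Beatriz free: 09:40-16:20.
Ines free: 09:00-15:35, 15:40-17:55.
Tomás free: 09:45-17:50.
Ximena free: 09:20-11:30, 11:55-14:05, 14:30-16:05.
Yara ∩ Hiro: 09:25-09:30, 10:20-11:30, 13:05-17:25.
Yara ∩ Hiro ∩ Beatriz: 10:20-11:30, 13:05-16:20.
Yara ∩ Hiro ∩ Beatriz ∩ Ines: 10:20-11:30, 13:05-15:35, 15:40-16:20.
Yara ∩ Hiro ∩ Beatriz ∩ Ines ∩ Tomás: 10:20-11:30, 13:05-15:35, 15:40-16:20.
Yara ∩ Hiro ∩ Beatriz ∩ Ines ∩ Tomás ∩ Ximena: 10:20-11:30, 13:05-14:05, 14:30-15:35, 15:40-16:05.
The first common window of at least 40 minutes is 10:20-11:30, so the earliest start is 10:20.

10:20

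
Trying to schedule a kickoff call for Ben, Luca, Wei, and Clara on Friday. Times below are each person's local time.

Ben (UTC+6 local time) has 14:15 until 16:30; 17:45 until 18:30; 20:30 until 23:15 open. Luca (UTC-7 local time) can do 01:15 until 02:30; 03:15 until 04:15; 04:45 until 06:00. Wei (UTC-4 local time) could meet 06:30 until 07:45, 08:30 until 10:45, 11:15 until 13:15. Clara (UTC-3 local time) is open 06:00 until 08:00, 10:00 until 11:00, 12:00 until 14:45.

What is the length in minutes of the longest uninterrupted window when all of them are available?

0

Ben in UTC: 08:15-10:30, 11:45-12:30, 14:30-17:15 (subtract 6h to convert from UTC+6).
Luca in UTC: 08:15-09:30, 10:15-11:15, 11:45-13:00 (add 7h to convert from UTC-7).
Wei in UTC: 10:30-11:45, 12:30-14:45, 15:15-17:15 (add 4h to convert from UTC-4).
Clara in UTC: 09:00-11:00, 13:00-14:00, 15:00-17:45 (add 3h to convert from UTC-3).
Ben ∩ Luca: 08:15-09:30, 10:15-10:30, 11:45-12:30.
Ben ∩ Luca ∩ Wei: ∅.
Ben ∩ Luca ∩ Wei ∩ Clara: ∅.
There is no time when everyone is free.
No common window exists, so the longest block is 0 minutes.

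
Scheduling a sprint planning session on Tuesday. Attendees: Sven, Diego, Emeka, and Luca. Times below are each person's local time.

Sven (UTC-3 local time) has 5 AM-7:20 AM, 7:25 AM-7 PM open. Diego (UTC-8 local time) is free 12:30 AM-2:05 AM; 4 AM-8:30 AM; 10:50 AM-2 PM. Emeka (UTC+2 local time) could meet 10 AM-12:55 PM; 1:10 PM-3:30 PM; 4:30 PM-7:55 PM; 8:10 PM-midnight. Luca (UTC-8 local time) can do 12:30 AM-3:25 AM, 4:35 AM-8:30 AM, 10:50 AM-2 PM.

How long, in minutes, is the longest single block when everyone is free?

Sven in UTC: 08:00-10:20, 10:25-22:00 (add 3h to convert from UTC-3).
Diego in UTC: 08:30-10:05, 12:00-16:30, 18:50-22:00 (add 8h to convert from UTC-8).
Emeka in UTC: 08:00-10:55, 11:10-13:30, 14:30-17:55, 18:10-22:00 (subtract 2h to convert from UTC+2).
Luca in UTC: 08:30-11:25, 12:35-16:30, 18:50-22:00 (add 8h to convert from UTC-8).
Sven ∩ Diego: 08:30-10:05, 12:00-16:30, 18:50-22:00.
Sven ∩ Diego ∩ Emeka: 08:30-10:05, 12:00-13:30, 14:30-16:30, 18:50-22:00.
Sven ∩ Diego ∩ Emeka ∩ Luca: 08:30-10:05, 12:35-13:30, 14:30-16:30, 18:50-22:00.
The longest is 18:50-22:00 at 190 minutes.

190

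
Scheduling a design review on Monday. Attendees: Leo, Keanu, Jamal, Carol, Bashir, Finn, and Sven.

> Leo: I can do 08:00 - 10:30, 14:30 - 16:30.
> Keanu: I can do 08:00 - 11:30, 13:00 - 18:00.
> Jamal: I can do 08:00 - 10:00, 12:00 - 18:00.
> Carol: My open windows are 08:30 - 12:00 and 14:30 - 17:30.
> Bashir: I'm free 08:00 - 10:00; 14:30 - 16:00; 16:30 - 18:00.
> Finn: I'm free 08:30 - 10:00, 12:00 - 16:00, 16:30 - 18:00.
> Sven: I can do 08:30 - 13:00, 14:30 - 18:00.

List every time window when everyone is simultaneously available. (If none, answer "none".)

08:30-10:00, 14:30-16:00

Leo ∩ Keanu: 08:00-10:30, 14:30-16:30.
Leo ∩ Keanu ∩ Jamal: 08:00-10:00, 14:30-16:30.
Leo ∩ Keanu ∩ Jamal ∩ Carol: 08:30-10:00, 14:30-16:30.
Leo ∩ Keanu ∩ Jamal ∩ Carol ∩ Bashir: 08:30-10:00, 14:30-16:00.
Leo ∩ Keanu ∩ Jamal ∩ Carol ∩ Bashir ∩ Finn: 08:30-10:00, 14:30-16:00.
Leo ∩ Keanu ∩ Jamal ∩ Carol ∩ Bashir ∩ Finn ∩ Sven: 08:30-10:00, 14:30-16:00.
Those are the intersection windows.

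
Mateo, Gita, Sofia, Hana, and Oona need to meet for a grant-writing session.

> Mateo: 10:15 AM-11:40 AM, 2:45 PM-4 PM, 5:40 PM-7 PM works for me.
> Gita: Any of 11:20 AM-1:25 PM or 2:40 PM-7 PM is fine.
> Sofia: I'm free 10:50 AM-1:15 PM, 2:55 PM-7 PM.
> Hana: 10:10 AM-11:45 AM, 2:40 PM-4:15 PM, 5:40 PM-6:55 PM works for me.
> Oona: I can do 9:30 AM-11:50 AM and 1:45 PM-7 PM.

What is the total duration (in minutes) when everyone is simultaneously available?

160

Mateo ∩ Gita: 11:20-11:40, 14:45-16:00, 17:40-19:00.
Mateo ∩ Gita ∩ Sofia: 11:20-11:40, 14:55-16:00, 17:40-19:00.
Mateo ∩ Gita ∩ Sofia ∩ Hana: 11:20-11:40, 14:55-16:00, 17:40-18:55.
Mateo ∩ Gita ∩ Sofia ∩ Hana ∩ Oona: 11:20-11:40, 14:55-16:00, 17:40-18:55.
Summing the common windows: 20 + 65 + 75 = 160 minutes.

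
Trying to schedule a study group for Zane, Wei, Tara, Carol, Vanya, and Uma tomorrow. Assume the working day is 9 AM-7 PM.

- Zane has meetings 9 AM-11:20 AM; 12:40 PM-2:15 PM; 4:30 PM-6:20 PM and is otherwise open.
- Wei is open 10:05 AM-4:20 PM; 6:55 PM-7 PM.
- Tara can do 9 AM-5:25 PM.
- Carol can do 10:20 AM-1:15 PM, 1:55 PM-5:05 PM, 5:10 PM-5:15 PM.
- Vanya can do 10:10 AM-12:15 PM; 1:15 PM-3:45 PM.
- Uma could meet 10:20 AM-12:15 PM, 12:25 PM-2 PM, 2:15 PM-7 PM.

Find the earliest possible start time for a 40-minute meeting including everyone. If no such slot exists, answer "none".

Zane free: 11:20-12:40, 14:15-16:30, 18:20-19:00 (invert busy blocks within the working day).
Wei free: 10:05-16:20, 18:55-19:00.
Tara free: 09:00-17:25.
Carol free: 10:20-13:15, 13:55-17:05, 17:10-17:15.
Vanya free: 10:10-12:15, 13:15-15:45.
Uma free: 10:20-12:15, 12:25-14:00, 14:15-19:00.
Zane ∩ Wei: 11:20-12:40, 14:15-16:20, 18:55-19:00.
Zane ∩ Wei ∩ Tara: 11:20-12:40, 14:15-16:20.
Zane ∩ Wei ∩ Tara ∩ Carol: 11:20-12:40, 14:15-16:20.
Zane ∩ Wei ∩ Tara ∩ Carol ∩ Vanya: 11:20-12:15, 14:15-15:45.
Zane ∩ Wei ∩ Tara ∩ Carol ∩ Vanya ∩ Uma: 11:20-12:15, 14:15-15:45.
The first common window of at least 40 minutes is 11:20-12:15, so the earliest start is 11:20.

11:20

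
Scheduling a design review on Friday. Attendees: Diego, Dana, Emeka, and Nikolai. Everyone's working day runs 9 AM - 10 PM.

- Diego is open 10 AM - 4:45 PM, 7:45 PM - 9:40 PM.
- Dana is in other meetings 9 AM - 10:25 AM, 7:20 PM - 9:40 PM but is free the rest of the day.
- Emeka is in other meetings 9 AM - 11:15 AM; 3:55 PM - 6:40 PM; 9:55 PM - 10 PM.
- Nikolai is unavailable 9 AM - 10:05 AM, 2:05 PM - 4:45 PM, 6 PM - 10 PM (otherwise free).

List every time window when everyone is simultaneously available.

Diego free: 10:00-16:45, 19:45-21:40.
Dana free: 10:25-19:20, 21:40-22:00 (invert busy blocks within the working day).
Emeka free: 11:15-15:55, 18:40-21:55 (invert busy blocks within the working day).
Nikolai free: 10:05-14:05, 16:45-18:00 (invert busy blocks within the working day).
Diego ∩ Dana: 10:25-16:45.
Diego ∩ Dana ∩ Emeka: 11:15-15:55.
Diego ∩ Dana ∩ Emeka ∩ Nikolai: 11:15-14:05.

11:15-14:05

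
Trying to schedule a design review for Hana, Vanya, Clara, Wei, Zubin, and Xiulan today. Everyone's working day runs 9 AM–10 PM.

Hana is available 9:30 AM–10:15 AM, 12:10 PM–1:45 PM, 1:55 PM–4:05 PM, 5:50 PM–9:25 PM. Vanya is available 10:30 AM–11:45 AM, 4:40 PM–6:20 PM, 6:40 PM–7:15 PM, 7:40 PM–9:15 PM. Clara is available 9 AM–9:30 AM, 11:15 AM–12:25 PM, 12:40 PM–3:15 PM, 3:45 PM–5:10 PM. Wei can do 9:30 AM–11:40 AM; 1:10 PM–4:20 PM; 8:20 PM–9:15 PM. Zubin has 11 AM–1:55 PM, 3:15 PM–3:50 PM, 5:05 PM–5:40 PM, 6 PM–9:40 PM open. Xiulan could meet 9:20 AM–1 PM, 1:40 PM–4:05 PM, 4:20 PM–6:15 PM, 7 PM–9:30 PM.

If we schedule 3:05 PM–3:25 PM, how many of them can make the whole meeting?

3

Hana, Wei, and Xiulan can make the full 15:05-15:25 slot — that's 3.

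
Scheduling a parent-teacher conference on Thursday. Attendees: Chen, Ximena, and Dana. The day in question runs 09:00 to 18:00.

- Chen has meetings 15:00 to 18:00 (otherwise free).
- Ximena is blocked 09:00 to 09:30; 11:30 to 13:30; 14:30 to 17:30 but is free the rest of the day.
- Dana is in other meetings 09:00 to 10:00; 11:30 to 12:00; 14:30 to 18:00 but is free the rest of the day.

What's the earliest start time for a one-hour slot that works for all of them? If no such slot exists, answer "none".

10:00

Chen free: 09:00-15:00 (invert busy blocks within the working day).
Ximena free: 09:30-11:30, 13:30-14:30, 17:30-18:00 (invert busy blocks within the working day).
Dana free: 10:00-11:30, 12:00-14:30 (invert busy blocks within the working day).
Chen ∩ Ximena: 09:30-11:30, 13:30-14:30.
Chen ∩ Ximena ∩ Dana: 10:00-11:30, 13:30-14:30.
The first common window of at least 60 minutes is 10:00-11:30, so the earliest start is 10:00.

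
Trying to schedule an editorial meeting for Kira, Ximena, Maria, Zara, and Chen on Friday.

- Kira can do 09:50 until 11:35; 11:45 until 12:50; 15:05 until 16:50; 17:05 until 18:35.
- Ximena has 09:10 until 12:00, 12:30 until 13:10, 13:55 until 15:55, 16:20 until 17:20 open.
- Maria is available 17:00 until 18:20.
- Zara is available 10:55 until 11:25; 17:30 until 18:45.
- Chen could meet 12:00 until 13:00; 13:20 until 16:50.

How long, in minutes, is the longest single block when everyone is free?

Kira ∩ Ximena: 09:50-11:35, 11:45-12:00, 12:30-12:50, 15:05-15:55, 16:20-16:50, 17:05-17:20.
Kira ∩ Ximena ∩ Maria: 17:05-17:20.
Kira ∩ Ximena ∩ Maria ∩ Zara: ∅.
Kira ∩ Ximena ∩ Maria ∩ Zara ∩ Chen: ∅.
There is no time when everyone is free.
No common window exists, so the longest block is 0 minutes.

0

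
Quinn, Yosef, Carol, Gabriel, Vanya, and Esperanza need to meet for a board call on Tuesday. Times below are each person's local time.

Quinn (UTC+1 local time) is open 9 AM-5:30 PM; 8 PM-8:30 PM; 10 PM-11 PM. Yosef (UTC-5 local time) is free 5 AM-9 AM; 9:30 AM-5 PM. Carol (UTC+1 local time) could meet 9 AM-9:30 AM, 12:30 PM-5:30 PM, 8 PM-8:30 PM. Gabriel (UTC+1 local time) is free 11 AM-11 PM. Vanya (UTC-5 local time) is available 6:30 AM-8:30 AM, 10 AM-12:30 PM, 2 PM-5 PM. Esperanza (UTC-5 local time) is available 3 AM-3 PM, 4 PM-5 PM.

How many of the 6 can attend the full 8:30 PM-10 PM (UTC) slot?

3

Quinn in UTC: 08:00-16:30, 19:00-19:30, 21:00-22:00 (subtract 1h to convert from UTC+1).
Yosef in UTC: 10:00-14:00, 14:30-22:00 (add 5h to convert from UTC-5).
Carol in UTC: 08:00-08:30, 11:30-16:30, 19:00-19:30 (subtract 1h to convert from UTC+1).
Gabriel in UTC: 10:00-22:00 (subtract 1h to convert from UTC+1).
Vanya in UTC: 11:30-13:30, 15:00-17:30, 19:00-22:00 (add 5h to convert from UTC-5).
Esperanza in UTC: 08:00-20:00, 21:00-22:00 (add 5h to convert from UTC-5).
Yosef, Gabriel, and Vanya can make the full 20:30-22:00 slot — that's 3.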